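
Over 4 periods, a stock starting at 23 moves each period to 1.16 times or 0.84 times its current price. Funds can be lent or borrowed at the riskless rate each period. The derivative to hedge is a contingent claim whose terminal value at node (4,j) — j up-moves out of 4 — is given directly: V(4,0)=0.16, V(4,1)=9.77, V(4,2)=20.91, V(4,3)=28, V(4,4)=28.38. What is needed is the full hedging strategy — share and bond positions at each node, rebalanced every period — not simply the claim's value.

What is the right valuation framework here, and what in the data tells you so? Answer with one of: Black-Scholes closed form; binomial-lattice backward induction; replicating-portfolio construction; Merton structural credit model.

framework: replicating-portfolio construction

Key observation: the deliverable is the dynamic trading strategy on the 4-step tree (spot 23, moves 1.16 and 0.84), so the valuation must go through the node-by-node replicating-portfolio solve.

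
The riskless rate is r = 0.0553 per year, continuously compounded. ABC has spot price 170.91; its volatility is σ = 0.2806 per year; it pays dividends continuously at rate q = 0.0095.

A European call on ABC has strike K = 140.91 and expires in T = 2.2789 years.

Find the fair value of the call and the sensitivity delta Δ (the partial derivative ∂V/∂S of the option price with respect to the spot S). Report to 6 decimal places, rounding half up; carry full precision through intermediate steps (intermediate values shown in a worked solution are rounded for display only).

σ√T = 0.2806·√2.2789 = 0.423594
d₁ = (ln(S/K) + (r−q+σ²/2)T) / (σ√T) = (ln(170.91/140.91) + (0.0553−0.0095+0.2806²/2)·2.2789) / 0.423594 = (0.193016 + 0.194090) / 0.423594 = 0.913859
d₂ = d₁ − σ√T = 0.913859 − 0.423594 = 0.490264
e^{−rT} = 0.881594
e^{−qT} = 0.978583
N(d₁) = 0.819604,  N(d₂) = 0.688027
Call price V = S·e^{−qT}·N(d₁) − K·e^{−rT}·N(d₂) = 137.078547 − 85.470415 = 51.608132
Δ = e^{−qT}·N(d₁) = 0.802051

price = 51.608132
Δ = 0.802051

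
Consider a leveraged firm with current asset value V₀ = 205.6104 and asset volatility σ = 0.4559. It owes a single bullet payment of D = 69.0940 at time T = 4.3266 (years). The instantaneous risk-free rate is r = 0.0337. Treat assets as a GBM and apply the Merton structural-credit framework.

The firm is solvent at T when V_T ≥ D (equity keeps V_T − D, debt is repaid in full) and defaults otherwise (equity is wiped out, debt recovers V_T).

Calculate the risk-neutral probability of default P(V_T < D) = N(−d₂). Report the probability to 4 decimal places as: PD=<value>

PD=0.2034

Apply the equity-as-call identities (strike 69.0940, horizon 4.3266 years):
d₁ = [ln(V₀/D) + (r + σ²/2)T] / (σ√T)
   = [ln(205.6104/69.0940) + (0.0337 + 0.5·0.4559²)·4.3266] / (0.4559·√4.3266)
   = [1.090515 + 0.595437] / 0.948294 = 1.777880
d₂ = d₁ − σ√T = 1.777880 − 0.948294 = 0.829586
risk-neutral PD = N(−d₂) = N(-0.829586) = 0.203387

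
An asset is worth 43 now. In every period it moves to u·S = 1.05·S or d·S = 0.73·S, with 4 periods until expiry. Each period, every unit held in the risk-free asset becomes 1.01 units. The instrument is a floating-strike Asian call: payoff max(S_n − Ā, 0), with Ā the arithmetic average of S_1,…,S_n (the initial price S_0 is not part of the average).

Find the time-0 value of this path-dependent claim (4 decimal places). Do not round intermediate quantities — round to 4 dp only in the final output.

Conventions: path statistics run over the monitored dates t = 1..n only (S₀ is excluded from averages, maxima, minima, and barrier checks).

Set p* = 0.8750 (from d < R < u); the path-dependent value is the discounted p*-expectation over all price paths.
Enumerate all 2^4 = 16 price paths (U = up ×1.05, D = down ×0.73); each path with k up-moves has probability p*^k·(1−p*)^(4−k).
DDDD: Ā=20.8109, payoff=0.0000, prob=0.000244
UDDD: Ā=29.9335, payoff=0.0000, prob=0.001709
DUDD: Ā=26.4935, payoff=0.0000, prob=0.001709
UUDD: Ā=38.1071, payoff=0.0000, prob=0.011963
DDUD: Ā=23.9823, payoff=0.0000, prob=0.001709
UDUD: Ā=34.4951, payoff=0.0000, prob=0.011963
DUUD: Ā=31.0551, payoff=0.0000, prob=0.011963
UUUD: Ā=44.6683, payoff=0.0000, prob=0.083740
DDDU: Ā=22.1491, payoff=0.0000, prob=0.001709
UDDU: Ā=31.8583, payoff=0.0000, prob=0.011963
DUDU: Ā=28.4183, payoff=0.0000, prob=0.011963
UUDU: Ā=40.8757, payoff=0.0000, prob=0.083740
DDUU: Ā=25.9071, payoff=0.0000, prob=0.011963
UDUU: Ā=37.2637, payoff=0.0000, prob=0.083740
DUUU: Ā=33.8237, payoff=2.5141, prob=0.083740
UUUU: Ā=48.6505, payoff=3.6162, prob=0.586182
Price = Σ prob·payoff / R^4 = 2.330304 / 1.040604 = 2.2394

price = 2.2394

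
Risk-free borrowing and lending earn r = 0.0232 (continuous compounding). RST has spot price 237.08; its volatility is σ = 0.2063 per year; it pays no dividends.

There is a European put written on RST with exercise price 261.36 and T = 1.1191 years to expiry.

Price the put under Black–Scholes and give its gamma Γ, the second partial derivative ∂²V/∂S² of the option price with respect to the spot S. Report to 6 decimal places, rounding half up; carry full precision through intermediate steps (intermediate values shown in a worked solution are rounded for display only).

price = 31.287667
Γ = 0.007528

σ√T = 0.2063·√1.1191 = 0.218240
d₁ = (ln(S/K) + (r+σ²/2)T) / (σ√T) = (ln(237.08/261.36) + (0.0232+0.2063²/2)·1.1191) / 0.218240 = (-0.097501 + 0.049777) / 0.218240 = -0.218676
d₂ = d₁ − σ√T = -0.218676 − 0.218240 = -0.436915
e^{−rT} = 0.974371
N(−d₁) = 0.586549,  N(−d₂) = 0.668914
Put price V = K·e^{−rT}·N(−d₂) − S·N(−d₁) = 170.346634 − 139.058967 = 31.287667
φ(d₁) = (1/√(2π))·e^{−d₁²/2} = 0.389517
Γ = φ(d₁) / (S·σ·√T) = 0.007528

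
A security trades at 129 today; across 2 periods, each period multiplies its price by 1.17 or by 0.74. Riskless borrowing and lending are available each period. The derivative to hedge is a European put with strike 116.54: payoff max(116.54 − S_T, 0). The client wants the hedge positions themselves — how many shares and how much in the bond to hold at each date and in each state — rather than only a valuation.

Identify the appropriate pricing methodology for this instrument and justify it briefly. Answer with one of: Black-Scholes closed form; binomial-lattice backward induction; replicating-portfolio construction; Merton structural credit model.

Key observation: what is demanded is not a single number but the (Δ, B) position at each node of the 1.17/0.74 tree starting at 129; constructing those positions is the replicating-portfolio method.

framework: replicating-portfolio construction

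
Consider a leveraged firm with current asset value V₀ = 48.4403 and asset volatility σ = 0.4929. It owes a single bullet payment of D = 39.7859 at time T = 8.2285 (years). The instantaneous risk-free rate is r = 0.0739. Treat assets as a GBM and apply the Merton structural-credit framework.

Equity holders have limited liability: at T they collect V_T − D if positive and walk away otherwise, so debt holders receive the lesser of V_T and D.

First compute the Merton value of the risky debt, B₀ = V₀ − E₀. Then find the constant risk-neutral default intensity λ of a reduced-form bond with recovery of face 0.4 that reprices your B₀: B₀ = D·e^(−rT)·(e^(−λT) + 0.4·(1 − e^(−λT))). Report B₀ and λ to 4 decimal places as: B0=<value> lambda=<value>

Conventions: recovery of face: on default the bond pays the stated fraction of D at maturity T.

B0=14.5331 lambda=0.0966

Work the structural quantities from V₀ = 48.4403 against face 39.7859:
d₁ = [ln(V₀/D) + (r + σ²/2)T] / (σ√T)
   = [ln(48.4403/39.7859) + (0.0739 + 0.5·0.4929²)·8.2285] / (0.4929·√8.2285)
   = [0.196820 + 1.607645] / 1.413901 = 1.276231
d₂ = d₁ − σ√T = 1.276231 − 1.413901 = -0.137671
N(d₁) = 0.899063,  N(d₂) = 0.445250,  e^(−rT) = 0.544392
E₀ = V₀·N(d₁) − D·e^(−rT)·N(d₂)
   = 48.4403·0.899063 − 39.7859·0.544392·0.445250 = 33.907154
B₀ = V₀ − E₀ = 48.4403 − 33.907154 = 14.533146
e^(−λT) = (B₀·e^(rT)/D − 0.4)/(1 − 0.4) = (14.5331·1.836912/39.7859 − 0.4)/0.6 = 0.45165383
λ = −ln(0.45165383)/8.2285 = 0.096596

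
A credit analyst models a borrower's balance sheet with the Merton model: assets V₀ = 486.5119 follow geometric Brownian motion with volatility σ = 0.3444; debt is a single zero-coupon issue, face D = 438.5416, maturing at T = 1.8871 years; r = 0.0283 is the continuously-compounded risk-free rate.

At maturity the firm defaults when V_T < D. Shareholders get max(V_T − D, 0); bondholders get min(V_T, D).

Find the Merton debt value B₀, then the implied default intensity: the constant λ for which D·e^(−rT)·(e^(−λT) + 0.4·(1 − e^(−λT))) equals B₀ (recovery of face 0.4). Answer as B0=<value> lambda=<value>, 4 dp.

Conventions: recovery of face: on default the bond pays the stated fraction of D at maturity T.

B0=362.2469 lambda=0.1279

Work the structural quantities from V₀ = 486.5119 against face 438.5416:
d₁ = [ln(V₀/D) + (r + σ²/2)T] / (σ√T)
   = [ln(486.5119/438.5416) + (0.0283 + 0.5·0.3444²)·1.8871] / (0.3444·√1.8871)
   = [0.103807 + 0.165321] / 0.473108 = 0.568849
d₂ = d₁ − σ√T = 0.568849 − 0.473108 = 0.095741
N(d₁) = 0.715271,  N(d₂) = 0.538137,  e^(−rT) = 0.947996
E₀ = V₀·N(d₁) − D·e^(−rT)·N(d₂)
   = 486.5119·0.715271 − 438.5416·0.947996·0.538137 = 124.265048
B₀ = V₀ − E₀ = 486.5119 − 124.265048 = 362.246852
e^(−λT) = (B₀·e^(rT)/D − 0.4)/(1 − 0.4) = (362.2469·1.054857/438.5416 − 0.4)/0.6 = 0.78556565
λ = −ln(0.78556565)/1.8871 = 0.127895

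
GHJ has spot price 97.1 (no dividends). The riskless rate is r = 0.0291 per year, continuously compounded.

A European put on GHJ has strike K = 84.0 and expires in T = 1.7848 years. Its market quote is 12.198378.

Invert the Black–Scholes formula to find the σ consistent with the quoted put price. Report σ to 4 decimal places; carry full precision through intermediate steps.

At σ = 0.4243 the Black–Scholes value reproduces the quote:
σ√T = 0.4243·√1.7848 = 0.566850
d₁ = (ln(S/K) + (r+σ²/2)T) / (σ√T) = (ln(97.1/84.0) + (0.0291+0.4243²/2)·1.7848) / 0.566850 = (0.144925 + 0.212597) / 0.566850 = 0.630717
d₂ = d₁ − σ√T = 0.630717 − 0.566850 = 0.063867
e^{−rT} = 0.949388
N(−d₁) = 0.264113,  N(−d₂) = 0.474538
V = K·e^{−rT}·N(−d₂) − S·N(−d₁) = 37.843740 − 25.645362 = 12.198378 (matching the quote); vega is positive throughout, so no other σ reproduces this price

sigma = 0.4243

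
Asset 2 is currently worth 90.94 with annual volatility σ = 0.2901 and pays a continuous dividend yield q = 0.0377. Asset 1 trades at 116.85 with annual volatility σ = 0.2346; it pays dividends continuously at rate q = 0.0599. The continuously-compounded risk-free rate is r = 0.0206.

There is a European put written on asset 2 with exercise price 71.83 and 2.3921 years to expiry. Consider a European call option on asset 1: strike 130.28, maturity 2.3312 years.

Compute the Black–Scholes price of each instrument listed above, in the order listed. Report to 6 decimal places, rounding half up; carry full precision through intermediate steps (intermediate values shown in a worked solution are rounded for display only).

price(asset 2 put K=71.83) = 7.307400
price(asset 1 call K=130.28) = 7.183819

[asset 2 put K=71.83]
σ√T = 0.2901·√2.3921 = 0.448681
d₁ = (ln(S/K) + (r−q+σ²/2)T) / (σ√T) = (ln(90.94/71.83) + (0.0206−0.0377+0.2901²/2)·2.3921) / 0.448681 = (0.235898 + 0.059752) / 0.448681 = 0.658932
d₂ = d₁ − σ√T = 0.658932 − 0.448681 = 0.210251
e^{−rT} = 0.951917
e^{−qT} = 0.913765
N(−d₁) = 0.254970,  N(−d₂) = 0.416736
price = K·e^{−rT}·N(−d₂) − S·e^{−qT}·N(−d₁) = 28.494817 − 21.187417 = 7.307400
[asset 1 call K=130.28]
σ√T = 0.2346·√2.3312 = 0.358194
d₁ = (ln(S/K) + (r−q+σ²/2)T) / (σ√T) = (ln(116.85/130.28) + (0.0206−0.0599+0.2346²/2)·2.3312) / 0.358194 = (-0.108795 − 0.027465) / 0.358194 = -0.380408
d₂ = d₁ − σ√T = -0.380408 − 0.358194 = -0.738602
e^{−rT} = 0.953112
e^{−qT} = 0.869672
N(d₁) = 0.351821,  N(d₂) = 0.230074
price = S·e^{−qT}·N(d₁) − K·e^{−rT}·N(d₂) = 35.752494 − 28.568675 = 7.183819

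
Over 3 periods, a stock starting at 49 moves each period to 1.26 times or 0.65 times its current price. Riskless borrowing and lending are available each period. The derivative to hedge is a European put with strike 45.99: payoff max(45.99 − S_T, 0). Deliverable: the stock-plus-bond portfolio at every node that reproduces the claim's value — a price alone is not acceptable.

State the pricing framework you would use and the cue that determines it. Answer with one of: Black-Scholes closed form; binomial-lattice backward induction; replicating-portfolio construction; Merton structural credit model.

Key observation: the deliverable is the dynamic trading strategy on the 3-step tree (spot 49, moves 1.26 and 0.65), so the valuation must go through the node-by-node replicating-portfolio solve.

framework: replicating-portfolio construction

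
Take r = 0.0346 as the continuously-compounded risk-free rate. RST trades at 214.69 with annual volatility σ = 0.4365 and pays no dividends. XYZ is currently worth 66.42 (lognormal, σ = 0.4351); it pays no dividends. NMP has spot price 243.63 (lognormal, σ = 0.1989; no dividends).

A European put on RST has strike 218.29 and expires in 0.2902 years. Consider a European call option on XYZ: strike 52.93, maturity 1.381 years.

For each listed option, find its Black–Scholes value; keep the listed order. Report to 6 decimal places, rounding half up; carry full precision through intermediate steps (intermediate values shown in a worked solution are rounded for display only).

price(RST put K=218.29) = 20.877336
price(XYZ call K=52.93) = 21.386840

[RST put K=218.29]
σ√T = 0.4365·√0.2902 = 0.235143
d₁ = (ln(S/K) + (r+σ²/2)T) / (σ√T) = (ln(214.69/218.29) + (0.0346+0.4365²/2)·0.2902) / 0.235143 = (-0.016629 + 0.037687) / 0.235143 = 0.089553
d₂ = d₁ − σ√T = 0.089553 − 0.235143 = -0.145590
e^{−rT} = 0.990009
N(−d₁) = 0.464321,  N(−d₂) = 0.557878
price = K·e^{−rT}·N(−d₂) − S·N(−d₁) = 120.562452 − 99.685116 = 20.877336
[XYZ call K=52.93]
σ√T = 0.4351·√1.381 = 0.511312
d₁ = (ln(S/K) + (r+σ²/2)T) / (σ√T) = (ln(66.42/52.93) + (0.0346+0.4351²/2)·1.381) / 0.511312 = (0.227028 + 0.178503) / 0.511312 = 0.793118
d₂ = d₁ − σ√T = 0.793118 − 0.511312 = 0.281806
e^{−rT} = 0.953341
N(d₁) = 0.786145,  N(d₂) = 0.610954
price = S·N(d₁) − K·e^{−rT}·N(d₂) = 52.215773 − 30.828933 = 21.386840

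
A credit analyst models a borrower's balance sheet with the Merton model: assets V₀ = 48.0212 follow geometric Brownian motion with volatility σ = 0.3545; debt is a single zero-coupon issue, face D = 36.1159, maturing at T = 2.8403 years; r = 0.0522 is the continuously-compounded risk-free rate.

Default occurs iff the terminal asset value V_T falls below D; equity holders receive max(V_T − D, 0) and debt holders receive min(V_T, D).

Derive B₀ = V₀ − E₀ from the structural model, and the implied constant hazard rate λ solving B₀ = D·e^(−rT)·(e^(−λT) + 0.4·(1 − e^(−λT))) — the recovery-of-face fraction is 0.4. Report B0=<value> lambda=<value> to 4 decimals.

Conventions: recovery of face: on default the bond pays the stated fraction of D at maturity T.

B0=28.0555 lambda=0.0635

Work the structural quantities from V₀ = 48.0212 against face 36.1159:
d₁ = [ln(V₀/D) + (r + σ²/2)T] / (σ√T)
   = [ln(48.0212/36.1159) + (0.0522 + 0.5·0.3545²)·2.8403] / (0.3545·√2.8403)
   = [0.284909 + 0.326734] / 0.597446 = 1.023765
d₂ = d₁ − σ√T = 1.023765 − 0.597446 = 0.426319
N(d₁) = 0.847027,  N(d₂) = 0.665062,  e^(−rT) = 0.862204
E₀ = V₀·N(d₁) − D·e^(−rT)·N(d₂)
   = 48.0212·0.847027 − 36.1159·0.862204·0.665062 = 19.965691
B₀ = V₀ − E₀ = 48.0212 − 19.965691 = 28.055509
e^(−λT) = (B₀·e^(rT)/D − 0.4)/(1 − 0.4) = (28.0555·1.159819/36.1159 − 0.4)/0.6 = 0.83494768
λ = −ln(0.83494768)/2.8403 = 0.063510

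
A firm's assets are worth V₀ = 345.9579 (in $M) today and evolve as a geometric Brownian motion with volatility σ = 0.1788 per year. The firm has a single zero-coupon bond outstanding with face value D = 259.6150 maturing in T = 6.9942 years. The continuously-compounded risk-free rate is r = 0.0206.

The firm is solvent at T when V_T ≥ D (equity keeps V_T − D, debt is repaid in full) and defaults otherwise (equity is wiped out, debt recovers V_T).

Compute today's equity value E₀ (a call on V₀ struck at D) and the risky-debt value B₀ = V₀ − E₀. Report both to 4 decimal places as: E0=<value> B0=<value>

E0=133.9150 B0=212.0429

Equity is a call on the firm's assets struck at D = 259.6150:
d₁ = [ln(V₀/D) + (r + σ²/2)T] / (σ√T)
   = [ln(345.9579/259.6150) + (0.0206 + 0.5·0.1788²)·6.9942] / (0.1788·√6.9942)
   = [0.287117 + 0.255881] / 0.472864 = 1.148317
d₂ = d₁ − σ√T = 1.148317 − 0.472864 = 0.675453
N(d₁) = 0.874581,  N(d₂) = 0.750306,  e^(−rT) = 0.865818
E₀ = V₀·N(d₁) − D·e^(−rT)·N(d₂)
   = 345.9579·0.874581 − 259.6150·0.865818·0.750306 = 133.914983
B₀ = V₀ − E₀ = 345.9579 − 133.914983 = 212.042917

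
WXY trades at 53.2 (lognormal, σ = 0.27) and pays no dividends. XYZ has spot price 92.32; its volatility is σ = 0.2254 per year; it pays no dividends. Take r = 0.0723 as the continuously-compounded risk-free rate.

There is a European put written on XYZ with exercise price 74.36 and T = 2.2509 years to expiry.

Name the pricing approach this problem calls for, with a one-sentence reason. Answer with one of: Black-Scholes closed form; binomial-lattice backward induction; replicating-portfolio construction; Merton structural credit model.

framework: Black-Scholes closed form

Key observation: everything needed for the exact continuous-time valuation of the European put on XYZ (strike 74.36) is given, and no feature rules the closed form out.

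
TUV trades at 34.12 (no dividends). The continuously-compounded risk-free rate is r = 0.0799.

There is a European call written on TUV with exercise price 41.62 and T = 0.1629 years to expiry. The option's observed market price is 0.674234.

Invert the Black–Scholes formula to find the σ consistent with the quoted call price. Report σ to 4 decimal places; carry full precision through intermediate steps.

At σ = 0.4859 the Black–Scholes value reproduces the quote:
σ√T = 0.4859·√0.1629 = 0.196113
d₁ = (ln(S/K) + (r+σ²/2)T) / (σ√T) = (ln(34.12/41.62) + (0.0799+0.4859²/2)·0.1629) / 0.196113 = (-0.198697 + 0.032246) / 0.196113 = -0.848749
d₂ = d₁ − σ√T = -0.848749 − 0.196113 = -1.044863
e^{−rT} = 0.987069
N(d₁) = 0.198010,  N(d₂) = 0.148043
V = S·N(d₁) − K·e^{−rT}·N(d₂) = 6.756117 − 6.081882 = 0.674234 (matching the quote); vega is positive throughout, so no other σ reproduces this price

sigma = 0.4859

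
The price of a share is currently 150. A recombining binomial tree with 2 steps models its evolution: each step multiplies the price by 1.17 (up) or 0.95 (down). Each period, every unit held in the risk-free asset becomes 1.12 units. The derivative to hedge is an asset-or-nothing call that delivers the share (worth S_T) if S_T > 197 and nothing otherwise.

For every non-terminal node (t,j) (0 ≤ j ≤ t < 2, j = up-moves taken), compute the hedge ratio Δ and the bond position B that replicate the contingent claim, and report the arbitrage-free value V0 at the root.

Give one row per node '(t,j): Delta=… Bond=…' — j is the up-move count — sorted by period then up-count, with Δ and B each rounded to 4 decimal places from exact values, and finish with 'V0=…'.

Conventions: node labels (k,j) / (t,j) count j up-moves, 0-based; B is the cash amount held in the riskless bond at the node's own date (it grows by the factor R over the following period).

(0,0): Delta=4.2930 Bond=-546.2030
(1,0): Delta=0.0000 Bond=0.0000
(1,1): Delta=5.3182 Bond=-791.6731
V0=97.7416

The replicating-portfolio and risk-neutral prices coincide; use p* = (1.12−0.95)/(1.17−0.95) = 0.7727 for the latter.
Expiry values: V(2,0)=0.0000, V(2,1)=0.0000, V(2,2)=205.3350
  t=1,j=0: stock 142.5000 → up 166.7250 (V=0.0000), down 135.3750 (V=0.0000). Price 0.0000; hedge Δ=0.0000, bond B=0.0000.
  t=1,j=1: stock 175.5000 → up 205.3350 (V=205.3350), down 166.7250 (V=0.0000). Price 141.6678; hedge Δ=5.3182, bond B=-791.6731.
  t=0,j=0: stock 150.0000 → up 175.5000 (V=141.6678), down 142.5000 (V=0.0000). Price 97.7416; hedge Δ=4.2930, bond B=-546.2030.
Check: Δ(0,0)·S0 + B(0,0) = 97.7416 = V0.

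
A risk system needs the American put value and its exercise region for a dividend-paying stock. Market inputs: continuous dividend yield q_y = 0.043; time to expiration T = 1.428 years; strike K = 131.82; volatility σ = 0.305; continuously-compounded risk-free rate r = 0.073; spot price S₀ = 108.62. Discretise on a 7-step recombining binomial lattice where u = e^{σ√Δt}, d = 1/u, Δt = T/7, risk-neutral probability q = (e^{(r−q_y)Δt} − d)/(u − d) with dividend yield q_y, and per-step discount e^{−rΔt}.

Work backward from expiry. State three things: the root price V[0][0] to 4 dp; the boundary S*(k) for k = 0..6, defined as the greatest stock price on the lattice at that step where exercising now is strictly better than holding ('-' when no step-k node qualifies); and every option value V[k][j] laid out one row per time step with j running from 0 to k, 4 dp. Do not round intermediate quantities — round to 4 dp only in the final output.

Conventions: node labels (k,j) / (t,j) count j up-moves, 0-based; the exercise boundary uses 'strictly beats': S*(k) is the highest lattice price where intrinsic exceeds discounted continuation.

price = 27.8827
boundary = - - 82.4623 94.6417 82.4623 94.6417 108.6200
tree:
27.8827
37.7126 18.4197
49.3577 26.6461 10.3492
59.9698 37.1783 16.4076 4.3067
69.2162 49.3577 25.2210 7.6590 0.9196
77.2727 59.9698 37.1783 13.4425 1.8224 0.0000
84.2924 69.2162 49.3577 23.2000 3.6115 0.0000 0.0000
90.4087 77.2727 59.9698 37.1783 7.1571 0.0000 0.0000 0.0000

Δt=0.20400  u=1.14770  d=0.87131  q=0.48783  discount=0.98522
step 7 (expiry): payoffs max(K−S,0) = 90.4087 77.2727 59.9698 37.1783 7.1571 0.0000 0.0000 0.0000
step 6: (k=6,j=0): S=47.5276, K−S=84.2924, hold=82.7589 ⇒ V=84.2924 exercise | (k=6,j=1): S=62.6038, K−S=69.2162, hold=67.8144 ⇒ V=69.2162 exercise | (k=6,j=2): S=82.4623, K−S=49.3577, hold=48.1294 ⇒ V=49.3577 exercise | (k=6,j=3): S=108.6200, K−S=23.2000, hold=22.2001 ⇒ V=23.2000 exercise | (k=6,j=4): S=143.0752, K−S=0.0000, hold=3.6115 ⇒ V=3.6115 continue | (k=6,j=5): S=188.4599, K−S=0.0000, hold=0.0000 ⇒ V=0.0000 continue | (k=6,j=6): S=248.2410, K−S=0.0000, hold=0.0000 ⇒ V=0.0000 continue  boundary S*=108.6200
step 5: (k=5,j=0): S=54.5473, K−S=77.2727, hold=75.8006 ⇒ V=77.2727 exercise | (k=5,j=1): S=71.8502, K−S=59.9698, hold=58.6488 ⇒ V=59.9698 exercise | (k=5,j=2): S=94.6417, K−S=37.1783, hold=36.0563 ⇒ V=37.1783 exercise | (k=5,j=3): S=124.6629, K−S=7.1571, hold=13.4425 ⇒ V=13.4425 continue | (k=5,j=4): S=164.2070, K−S=0.0000, hold=1.8224 ⇒ V=1.8224 continue | (k=5,j=5): S=216.2949, K−S=0.0000, hold=0.0000 ⇒ V=0.0000 continue  boundary S*=94.6417
step 4: (k=4,j=0): S=62.6038, K−S=69.2162, hold=67.8144 ⇒ V=69.2162 exercise | (k=4,j=1): S=82.4623, K−S=49.3577, hold=48.1294 ⇒ V=49.3577 exercise | (k=4,j=2): S=108.6200, K−S=23.2000, hold=25.2210 ⇒ V=25.2210 continue | (k=4,j=3): S=143.0752, K−S=0.0000, hold=7.6590 ⇒ V=7.6590 continue | (k=4,j=4): S=188.4599, K−S=0.0000, hold=0.9196 ⇒ V=0.9196 continue  boundary S*=82.4623
step 3: (k=3,j=0): S=71.8502, K−S=59.9698, hold=58.6488 ⇒ V=59.9698 exercise | (k=3,j=1): S=94.6417, K−S=37.1783, hold=37.0277 ⇒ V=37.1783 exercise | (k=3,j=2): S=124.6629, K−S=7.1571, hold=16.4076 ⇒ V=16.4076 continue | (k=3,j=3): S=164.2070, K−S=0.0000, hold=4.3067 ⇒ V=4.3067 continue  boundary S*=94.6417
step 2: (k=2,j=0): S=82.4623, K−S=49.3577, hold=48.1294 ⇒ V=49.3577 exercise | (k=2,j=1): S=108.6200, K−S=23.2000, hold=26.6461 ⇒ V=26.6461 continue | (k=2,j=2): S=143.0752, K−S=0.0000, hold=10.3492 ⇒ V=10.3492 continue  boundary S*=82.4623
step 1: (k=1,j=0): S=94.6417, K−S=37.1783, hold=37.7126 ⇒ V=37.7126 continue | (k=1,j=1): S=124.6629, K−S=7.1571, hold=18.4197 ⇒ V=18.4197 continue  boundary S*=-
step 0: (k=0,j=0): S=108.6200, K−S=23.2000, hold=27.8827 ⇒ V=27.8827 continue  boundary S*=-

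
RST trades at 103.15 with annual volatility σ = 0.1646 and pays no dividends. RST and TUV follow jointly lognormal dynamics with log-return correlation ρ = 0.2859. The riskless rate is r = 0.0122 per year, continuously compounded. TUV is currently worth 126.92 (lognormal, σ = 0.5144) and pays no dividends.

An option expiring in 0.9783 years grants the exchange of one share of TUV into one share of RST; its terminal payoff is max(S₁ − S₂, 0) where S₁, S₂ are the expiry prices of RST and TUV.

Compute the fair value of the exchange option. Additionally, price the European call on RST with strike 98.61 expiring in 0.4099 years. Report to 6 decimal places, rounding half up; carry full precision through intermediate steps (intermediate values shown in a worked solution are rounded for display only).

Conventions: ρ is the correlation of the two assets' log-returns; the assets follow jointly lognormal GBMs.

exchange price = 12.209642
price(RST call K=98.61) = 7.211732

σ_eff = √(σ₁² + σ₂² − 2ρσ₁σ₂) = √(0.1646² + 0.5144² − 2·0.2859·0.1646·0.5144) = 0.493240
d₁ = (ln(S₁/S₂) + (q₂ − q₁ + σ_eff²/2)T) / (σ_eff√T) = (ln(103.15/126.92) + (0.0 − 0.0 + 0.121643)·0.9783) / 0.487859 = -0.181137
d₂ = d₁ − σ_eff√T = -0.181137 − 0.487859 = -0.668996
N(d₁) = 0.428130,  N(d₂) = 0.251749
V = S₁·e^{−q₁T}·N(d₁) − S₂·e^{−q₂T}·N(d₂) = 44.161615 − 31.951973 = 12.209642
[vanilla: RST call K=98.61]
σ√T = 0.1646·√0.4099 = 0.105383
d₁ = (ln(S/K) + (r+σ²/2)T) / (σ√T) = (ln(103.15/98.61) + (0.0122+0.1646²/2)·0.4099) / 0.105383 = (0.045012 + 0.010554) / 0.105383 = 0.527270
d₂ = d₁ − σ√T = 0.527270 − 0.105383 = 0.421888
e^{−rT} = 0.995012
N(d₁) = 0.700997,  N(d₂) = 0.663446
price = S·N(d₁) − K·e^{−rT}·N(d₂) = 72.307841 − 65.096110 = 7.211732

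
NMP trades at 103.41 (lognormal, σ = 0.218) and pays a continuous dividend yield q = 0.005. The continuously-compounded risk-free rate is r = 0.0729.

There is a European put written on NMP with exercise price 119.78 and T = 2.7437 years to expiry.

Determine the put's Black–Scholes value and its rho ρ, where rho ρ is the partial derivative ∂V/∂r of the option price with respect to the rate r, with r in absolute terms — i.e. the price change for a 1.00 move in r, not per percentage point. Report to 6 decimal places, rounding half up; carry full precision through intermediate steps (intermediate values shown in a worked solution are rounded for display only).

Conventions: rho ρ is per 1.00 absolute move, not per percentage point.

price = 12.449173
ρ = -142.210638

σ√T = 0.218·√2.7437 = 0.361098
d₁ = (ln(S/K) + (r−q+σ²/2)T) / (σ√T) = (ln(103.41/119.78) + (0.0729−0.005+0.218²/2)·2.7437) / 0.361098 = (-0.146955 + 0.251493) / 0.361098 = 0.289500
d₂ = d₁ − σ√T = 0.289500 − 0.361098 = -0.071597
e^{−rT} = 0.818718
e^{−qT} = 0.986375
N(−d₁) = 0.386099,  N(−d₂) = 0.528539
Put price V = K·e^{−rT}·N(−d₂) − S·e^{−qT}·N(−d₁) = 51.831701 − 39.382527 = 12.449173
ρ = −K·T·e^{−rT}·N(−d₂) = -142.210638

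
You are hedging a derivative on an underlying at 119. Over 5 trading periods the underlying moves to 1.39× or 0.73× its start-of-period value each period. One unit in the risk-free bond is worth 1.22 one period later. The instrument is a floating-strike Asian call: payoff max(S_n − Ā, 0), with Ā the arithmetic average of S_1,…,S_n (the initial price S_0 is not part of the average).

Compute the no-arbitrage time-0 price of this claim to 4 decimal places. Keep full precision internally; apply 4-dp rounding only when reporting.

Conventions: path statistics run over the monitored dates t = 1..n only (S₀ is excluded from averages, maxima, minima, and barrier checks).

Risk-neutral up-probability p* = (R−d)/(u−d) = (1.22−0.73)/(1.39−0.73) = 0.7424; the claim prices as the p*-weighted sum of path payoffs discounted by R^5.
Enumerate all 2^5 = 32 price paths (U = up ×1.39, D = down ×0.73); each path with k up-moves has probability p*^k·(1−p*)^(5−k).
DDDDD: Ā=51.0083, payoff=0.0000, prob=0.001134
UDDDD: Ā=97.1254, payoff=0.0000, prob=0.003268
DUDDD: Ā=81.4174, payoff=0.0000, prob=0.003268
UUDDD: Ā=155.0277, payoff=0.0000, prob=0.009419
DDUDD: Ā=69.9506, payoff=0.0000, prob=0.003268
UDUDD: Ā=133.1936, payoff=0.0000, prob=0.009419
DUUDD: Ā=117.4856, payoff=0.0000, prob=0.009419
UUUDD: Ā=223.7054, payoff=0.0000, prob=0.027150
DDDUD: Ā=61.5798, payoff=0.0000, prob=0.003268
UDDUD: Ā=117.2547, payoff=0.0000, prob=0.009419
DUDUD: Ā=101.5467, payoff=0.0000, prob=0.009419
UUDUD: Ā=193.3560, payoff=0.0000, prob=0.027150
DDUUD: Ā=90.0798, payoff=0.0000, prob=0.009419
UDUUD: Ā=171.5219, payoff=0.0000, prob=0.027150
DUUUD: Ā=155.8139, payoff=14.4949, prob=0.027150
UUUUD: Ā=296.6867, payoff=27.5999, prob=0.078255
DDDDU: Ā=55.4691, payoff=0.0000, prob=0.003268
UDDDU: Ā=105.6193, payoff=0.0000, prob=0.009419
DUDDU: Ā=89.9113, payoff=0.0000, prob=0.009419
UUDDU: Ā=171.2009, payoff=0.0000, prob=0.027150
DDUDU: Ā=78.4444, payoff=10.9983, prob=0.009419
UDUDU: Ā=149.3668, payoff=20.9420, prob=0.027150
DUUDU: Ā=133.6588, payoff=36.6500, prob=0.027150
UUUDU: Ā=254.5010, payoff=69.7856, prob=0.078255
DDDUU: Ā=70.0736, payoff=19.3691, prob=0.009419
UDDUU: Ā=133.4279, payoff=36.8809, prob=0.027150
DUDUU: Ā=117.7199, payoff=52.5889, prob=0.027150
UUDUU: Ā=224.1516, payoff=100.1351, prob=0.078255
DDUUU: Ā=106.2530, payoff=64.0558, prob=0.027150
UDUUU: Ā=202.3174, payoff=121.9692, prob=0.078255
DUUUU: Ā=186.6094, payoff=137.6772, prob=0.078255
UUUUU: Ā=355.3248, payoff=262.1524, prob=0.225559
Price = Σ prob·payoff / R^5 = 101.318015 / 2.702708 = 37.4876

price = 37.4876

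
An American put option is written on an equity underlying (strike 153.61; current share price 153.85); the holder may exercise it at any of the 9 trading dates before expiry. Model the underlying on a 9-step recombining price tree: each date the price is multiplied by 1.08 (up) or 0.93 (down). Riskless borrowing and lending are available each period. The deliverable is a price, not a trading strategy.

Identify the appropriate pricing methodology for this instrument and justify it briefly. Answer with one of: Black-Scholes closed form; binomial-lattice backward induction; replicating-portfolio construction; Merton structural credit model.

framework: binomial-lattice backward induction

Key observation: the exercise right at every one of the 9 steps is what matters: each node needs max(153.61 − S, continuation), which only the stepwise tree valuation starting from spot 153.85 delivers.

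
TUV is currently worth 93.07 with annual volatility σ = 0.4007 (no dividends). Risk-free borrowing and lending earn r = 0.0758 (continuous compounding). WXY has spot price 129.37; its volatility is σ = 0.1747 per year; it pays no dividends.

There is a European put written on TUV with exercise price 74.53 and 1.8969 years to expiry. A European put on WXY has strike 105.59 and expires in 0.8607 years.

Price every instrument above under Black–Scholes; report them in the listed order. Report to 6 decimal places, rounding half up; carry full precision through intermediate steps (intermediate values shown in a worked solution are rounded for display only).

price(TUV put K=74.53) = 6.367217
price(WXY put K=105.59) = 0.372301

[TUV put K=74.53]
σ√T = 0.4007·√1.8969 = 0.551876
d₁ = (ln(S/K) + (r+σ²/2)T) / (σ√T) = (ln(93.07/74.53) + (0.0758+0.4007²/2)·1.8969) / 0.551876 = (0.222150 + 0.296069) / 0.551876 = 0.939013
d₂ = d₁ − σ√T = 0.939013 − 0.551876 = 0.387137
e^{−rT} = 0.866074
N(−d₁) = 0.173862,  N(−d₂) = 0.349327
price = K·e^{−rT}·N(−d₂) − S·N(−d₁) = 22.548558 − 16.181340 = 6.367217
[WXY put K=105.59]
σ√T = 0.1747·√0.8607 = 0.162076
d₁ = (ln(S/K) + (r+σ²/2)T) / (σ√T) = (ln(129.37/105.59) + (0.0758+0.1747²/2)·0.8607) / 0.162076 = (0.203113 + 0.078375) / 0.162076 = 1.736766
d₂ = d₁ − σ√T = 1.736766 − 0.162076 = 1.574690
e^{−rT} = 0.936842
N(−d₁) = 0.041214,  N(−d₂) = 0.057664
price = K·e^{−rT}·N(−d₂) − S·N(−d₁) = 5.704182 − 5.331881 = 0.372301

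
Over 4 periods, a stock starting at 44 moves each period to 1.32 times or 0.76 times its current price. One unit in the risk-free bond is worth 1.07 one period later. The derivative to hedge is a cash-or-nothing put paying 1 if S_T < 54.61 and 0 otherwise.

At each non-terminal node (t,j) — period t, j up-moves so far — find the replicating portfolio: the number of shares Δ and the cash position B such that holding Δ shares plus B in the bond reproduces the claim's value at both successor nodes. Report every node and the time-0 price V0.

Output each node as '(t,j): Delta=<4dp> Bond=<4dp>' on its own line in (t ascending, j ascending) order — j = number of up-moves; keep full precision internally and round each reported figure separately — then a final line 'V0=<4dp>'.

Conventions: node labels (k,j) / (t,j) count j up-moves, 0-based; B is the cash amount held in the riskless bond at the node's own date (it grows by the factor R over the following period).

(0,0): Delta=-0.0136 Bond=1.0584
(1,0): Delta=-0.0143 Bond=1.1558
(1,1): Delta=-0.0133 Bond=1.1137
(2,0): Delta=0.0000 Bond=0.8734
(2,1): Delta=-0.0209 Bond=1.5296
(2,2): Delta=-0.0097 Bond=0.9191
(3,0): Delta=0.0000 Bond=0.9346
(3,1): Delta=0.0000 Bond=0.9346
(3,2): Delta=-0.0306 Bond=2.2029
(3,3): Delta=0.0000 Bond=0.0000
V0=0.4602

Since d<R<u, set p* = (R−d)/(u−d) = 0.5536; price each node as the discounted p*-expectation of its children.
Expiry values: V(4,0)=1.0000, V(4,1)=1.0000, V(4,2)=1.0000, V(4,3)=0.0000, V(4,4)=0.0000
(3,0): S=19.3149. Δ = (V_up−V_dn)/(S_up−S_dn) = (1.0000−1.0000)/(25.4957−14.6794) = 0.0000. V = [p*·1.0000 + (1−p*)·1.0000]/1.07 = 0.9346. B = V − Δ·S = 0.9346.
(3,1): S=33.5470. Δ = (V_up−V_dn)/(S_up−S_dn) = (1.0000−1.0000)/(44.2821−25.4957) = 0.0000. V = [p*·1.0000 + (1−p*)·1.0000]/1.07 = 0.9346. B = V − Δ·S = 0.9346.
(3,2): S=58.2659. Δ = (V_up−V_dn)/(S_up−S_dn) = (0.0000−1.0000)/(76.9109−44.2821) = -0.0306. V = [p*·0.0000 + (1−p*)·1.0000]/1.07 = 0.4172. B = V − Δ·S = 2.2029.
(3,3): S=101.1986. Δ = (V_up−V_dn)/(S_up−S_dn) = (0.0000−0.0000)/(133.5821−76.9109) = 0.0000. V = [p*·0.0000 + (1−p*)·0.0000]/1.07 = 0.0000. B = V − Δ·S = 0.0000.
(2,0): S=25.4144. Δ = (V_up−V_dn)/(S_up−S_dn) = (0.9346−0.9346)/(33.5470−19.3149) = 0.0000. V = [p*·0.9346 + (1−p*)·0.9346]/1.07 = 0.8734. B = V − Δ·S = 0.8734.
(2,1): S=44.1408. Δ = (V_up−V_dn)/(S_up−S_dn) = (0.4172−0.9346)/(58.2659−33.5470) = -0.0209. V = [p*·0.4172 + (1−p*)·0.9346]/1.07 = 0.6058. B = V − Δ·S = 1.5296.
(2,2): S=76.6656. Δ = (V_up−V_dn)/(S_up−S_dn) = (0.0000−0.4172)/(101.1986−58.2659) = -0.0097. V = [p*·0.0000 + (1−p*)·0.4172]/1.07 = 0.1741. B = V − Δ·S = 0.9191.
(1,0): S=33.4400. Δ = (V_up−V_dn)/(S_up−S_dn) = (0.6058−0.8734)/(44.1408−25.4144) = -0.0143. V = [p*·0.6058 + (1−p*)·0.8734]/1.07 = 0.6778. B = V − Δ·S = 1.1558.
(1,1): S=58.0800. Δ = (V_up−V_dn)/(S_up−S_dn) = (0.1741−0.6058)/(76.6656−44.1408) = -0.0133. V = [p*·0.1741 + (1−p*)·0.6058]/1.07 = 0.3428. B = V − Δ·S = 1.1137.
(0,0): S=44.0000. Δ = (V_up−V_dn)/(S_up−S_dn) = (0.3428−0.6778)/(58.0800−33.4400) = -0.0136. V = [p*·0.3428 + (1−p*)·0.6778]/1.07 = 0.4602. B = V − Δ·S = 1.0584.
As a check, the time-0 holding Δ(0,0)·S0 + B(0,0) comes to 0.4602 — exactly V0.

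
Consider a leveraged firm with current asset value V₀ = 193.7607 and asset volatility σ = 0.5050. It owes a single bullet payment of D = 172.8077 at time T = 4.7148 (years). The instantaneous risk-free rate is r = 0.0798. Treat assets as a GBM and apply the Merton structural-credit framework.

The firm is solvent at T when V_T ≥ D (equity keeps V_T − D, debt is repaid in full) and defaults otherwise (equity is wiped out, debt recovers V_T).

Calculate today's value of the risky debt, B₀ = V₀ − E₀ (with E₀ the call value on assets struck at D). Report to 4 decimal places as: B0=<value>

B0=85.4902

Equity is a call on the firm's assets struck at D = 172.8077:
d₁ = [ln(V₀/D) + (r + σ²/2)T] / (σ√T)
   = [ln(193.7607/172.8077) + (0.0798 + 0.5·0.5050²)·4.7148] / (0.5050·√4.7148)
   = [0.114444 + 0.977437] / 1.096536 = 0.995755
d₂ = d₁ − σ√T = 0.995755 − 1.096536 = -0.100781
N(d₁) = 0.840315,  N(d₂) = 0.459862,  e^(−rT) = 0.686437
E₀ = V₀·N(d₁) − D·e^(−rT)·N(d₂)
   = 193.7607·0.840315 − 172.8077·0.686437·0.459862 = 108.270542
B₀ = V₀ − E₀ = 193.7607 − 108.270542 = 85.490158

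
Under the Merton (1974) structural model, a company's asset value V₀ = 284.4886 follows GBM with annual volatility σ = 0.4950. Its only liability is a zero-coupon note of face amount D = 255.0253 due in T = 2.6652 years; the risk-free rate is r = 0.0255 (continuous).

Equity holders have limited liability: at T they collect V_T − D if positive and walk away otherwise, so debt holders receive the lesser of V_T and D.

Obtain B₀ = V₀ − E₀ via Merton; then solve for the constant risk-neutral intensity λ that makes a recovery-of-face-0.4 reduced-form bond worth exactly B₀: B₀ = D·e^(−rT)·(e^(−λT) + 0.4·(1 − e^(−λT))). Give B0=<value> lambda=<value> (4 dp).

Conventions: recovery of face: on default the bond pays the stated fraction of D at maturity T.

With assets at 284.4886 and a single debt payment of 255.0253 at 2.6652 years:
d₁ = [ln(V₀/D) + (r + σ²/2)T] / (σ√T)
   = [ln(284.4886/255.0253) + (0.0255 + 0.5·0.4950²)·2.6652] / (0.4950·√2.6652)
   = [0.109330 + 0.394483] / 0.808109 = 0.623447
d₂ = d₁ − σ√T = 0.623447 − 0.808109 = -0.184662
N(d₁) = 0.733505,  N(d₂) = 0.426747,  e^(−rT) = 0.934295
E₀ = V₀·N(d₁) − D·e^(−rT)·N(d₂)
   = 284.4886·0.733505 − 255.0253·0.934295·0.426747 = 106.993135
B₀ = V₀ − E₀ = 284.4886 − 106.993135 = 177.495465
e^(−λT) = (B₀·e^(rT)/D − 0.4)/(1 − 0.4) = (177.4955·1.070325/255.0253 − 0.4)/0.6 = 0.57489590
λ = −ln(0.57489590)/2.6652 = 0.207702

B0=177.4955 lambda=0.2077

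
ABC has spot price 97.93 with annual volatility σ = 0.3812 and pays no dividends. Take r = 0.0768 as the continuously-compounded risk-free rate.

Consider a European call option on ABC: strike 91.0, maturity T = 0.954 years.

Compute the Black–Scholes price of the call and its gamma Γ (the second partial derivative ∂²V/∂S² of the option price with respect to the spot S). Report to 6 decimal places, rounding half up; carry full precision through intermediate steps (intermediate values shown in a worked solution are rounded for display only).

price = 21.173751
Γ = 0.009247

σ√T = 0.3812·√0.954 = 0.372329
d₁ = (ln(S/K) + (r+σ²/2)T) / (σ√T) = (ln(97.93/91.0) + (0.0768+0.3812²/2)·0.954) / 0.372329 = (0.073393 + 0.142582) / 0.372329 = 0.580065
d₂ = d₁ − σ√T = 0.580065 − 0.372329 = 0.207736
e^{−rT} = 0.929352
N(d₁) = 0.719065,  N(d₂) = 0.582282
Call price V = S·N(d₁) − K·e^{−rT}·N(d₂) = 70.417998 − 49.244248 = 21.173751
φ(d₁) = (1/√(2π))·e^{−d₁²/2} = 0.337167
Γ = φ(d₁) / (S·σ·√T) = 0.009247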